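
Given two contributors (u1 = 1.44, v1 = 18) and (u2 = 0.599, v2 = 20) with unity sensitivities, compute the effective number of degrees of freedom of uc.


uc = sqrt(u1^2 + u2^2) = sqrt(1.44^2 + 0.599^2) = 1.5596157
v_eff = uc^4 / (u1^4/v1 + u2^4/v2)
= 1.5596157^4 / (1.44^4/18 + 0.599^4/20)
= 5.9165753 / 0.24531563
v_eff = 24.1182

24.1182


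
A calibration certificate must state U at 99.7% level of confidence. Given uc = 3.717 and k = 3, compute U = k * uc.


U = k * uc
U = 3 * 3.717
U = 11.1510

11.1510


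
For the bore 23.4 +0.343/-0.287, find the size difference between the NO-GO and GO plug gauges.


GO = nominal - lower_tol (smallest hole = maximum material condition)
GO = 23.4 - 0.287 = 23.113
NO-GO = nominal + upper_tol (largest hole = least material condition)
NO-GO = 23.4 + 0.343 = 23.743
spread = NO-GO - GO = 23.743 - 23.113 = 0.6300

0.6300


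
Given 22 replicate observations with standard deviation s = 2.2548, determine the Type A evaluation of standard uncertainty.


u_A = s / sqrt(n)
u_A = 2.2548 / sqrt(22)
u_A = 2.2548 / 4.6904158
u_A = 0.4807

0.4807


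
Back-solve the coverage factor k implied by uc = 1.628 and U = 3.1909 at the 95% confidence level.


k = U / uc
k = 3.1909 / 1.628
k = 1.96

1.96


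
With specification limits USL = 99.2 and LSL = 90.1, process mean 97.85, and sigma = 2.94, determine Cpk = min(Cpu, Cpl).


Cpu = (USL - mean) / (3*sigma) = (99.2 - 97.85) / (3*2.94) = 0.1531
Cpl = (mean - LSL) / (3*sigma) = (97.85 - 90.1) / (3*2.94) = 0.8787
Cpk = min(Cpu, Cpl) = 0.1531

0.1531


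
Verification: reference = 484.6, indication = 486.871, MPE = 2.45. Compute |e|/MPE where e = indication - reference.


e = indication - reference = 486.871 - 484.6 = 2.2710
|e| = 2.2710
ratio = |e| / MPE = 2.2710 / 2.45
ratio = 0.9269

0.9269


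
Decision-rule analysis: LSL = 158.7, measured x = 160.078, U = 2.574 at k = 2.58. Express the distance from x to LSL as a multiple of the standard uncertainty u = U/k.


u = U / k = 2.574 / 2.58 = 0.99767442
margin = |LSL - x| = |158.7 - 160.078| = 1.378
z = margin / u = 1.378 / 0.99767442
z = 1.3812

1.3812


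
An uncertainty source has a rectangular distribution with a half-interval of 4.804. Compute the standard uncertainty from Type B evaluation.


u_B = half_width / sqrt(3)
u_B = 4.804 / 1.7320508
u_B = 2.7736

2.7736


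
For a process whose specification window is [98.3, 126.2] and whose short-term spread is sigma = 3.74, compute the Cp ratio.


Cp = (USL - LSL) / (6 * sigma)
= (126.2 - 98.3) / (6 * 3.74)
= 27.9000 / 22.4400
= 1.2433

1.2433


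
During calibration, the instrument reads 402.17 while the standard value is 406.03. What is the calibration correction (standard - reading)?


Correction = standard - reading
= 406.03 - 402.17
= 3.8600

3.8600


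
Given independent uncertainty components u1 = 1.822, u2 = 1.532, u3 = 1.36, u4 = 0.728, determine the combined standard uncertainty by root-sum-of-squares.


uc = sqrt(1.822^2 + 1.532^2 + 1.36^2 + 0.728^2)
uc = sqrt(8.046292)
uc = 2.8366

2.8366


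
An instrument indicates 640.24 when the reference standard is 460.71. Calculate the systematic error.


Systematic error = measured - true
= 640.24 - 460.71
= 179.5300

179.5300


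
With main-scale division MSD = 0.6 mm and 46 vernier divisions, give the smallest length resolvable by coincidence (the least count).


LC = MSD / n_div
= 0.6 / 46
= 0.0130

0.0130


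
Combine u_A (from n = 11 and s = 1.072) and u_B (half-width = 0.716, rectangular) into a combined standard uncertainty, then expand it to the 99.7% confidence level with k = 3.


u_A = s / sqrt(n) = 1.072 / sqrt(11) = 0.32322016
u_B = half_width / sqrt(3) = 0.716 / sqrt(3) = 0.41338279
uc = sqrt(u_A^2 + u_B^2) = sqrt(0.32322016^2 + 0.41338279^2) = 0.52474432
U = k * uc = 3 * 0.52474432
U = 1.5742

1.5742


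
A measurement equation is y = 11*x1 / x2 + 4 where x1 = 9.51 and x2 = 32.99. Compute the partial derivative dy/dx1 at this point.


y = 11*x1 / x2 + 4
dy/dx1 = 11/x2
Evaluate at x2 = 32.99: c1 = 11 / 32.99
c1 = 0.3334

0.3334


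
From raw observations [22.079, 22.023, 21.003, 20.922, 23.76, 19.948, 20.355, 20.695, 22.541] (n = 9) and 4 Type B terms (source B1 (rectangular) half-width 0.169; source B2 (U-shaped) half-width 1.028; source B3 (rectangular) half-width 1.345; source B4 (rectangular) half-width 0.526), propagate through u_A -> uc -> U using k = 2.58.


mean = (22.079 + 22.023 + 21.003 + 20.922 + 23.76 + 19.948 + 20.355 + 20.695 + 22.541) / 9 = 21.48066667
s = sqrt(sum((x - mean)^2)/(n-1)) = 1.2116896
u_A = s / sqrt(n) = 1.2116896 / sqrt(9) = 0.40389653
u_B1 = 0.169 / sqrt(3) = 0.097572195
u_B2 = 1.028 / sqrt(2) = 0.72690577
u_B3 = 1.345 / sqrt(3) = 0.77653611
u_B4 = 0.526 / sqrt(3) = 0.30368624
uc = sqrt(0.40389653^2 + 0.097572195^2 + 0.72690577^2 + 0.77653611^2 + 0.30368624^2) = 1.1816422
U = k * uc = 2.58 * 1.1816422
U = 3.0486

3.0486


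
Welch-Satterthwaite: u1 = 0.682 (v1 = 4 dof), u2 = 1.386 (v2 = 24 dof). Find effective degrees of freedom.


uc = sqrt(u1^2 + u2^2) = sqrt(0.682^2 + 1.386^2) = 1.5447071
v_eff = uc^4 / (u1^4/v1 + u2^4/v2)
= 1.5447071^4 / (0.682^4/4 + 1.386^4/24)
= 5.6935688 / 0.20784449
v_eff = 27.3934

27.3934


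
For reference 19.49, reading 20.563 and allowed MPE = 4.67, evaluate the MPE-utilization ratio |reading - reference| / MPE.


e = indication - reference = 20.563 - 19.49 = 1.0730
|e| = 1.0730
ratio = |e| / MPE = 1.0730 / 4.67
ratio = 0.2298

0.2298


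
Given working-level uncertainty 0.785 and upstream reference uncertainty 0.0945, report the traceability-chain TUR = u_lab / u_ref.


TUR = u_lab / u_ref
= 0.785 / 0.0945
= 8.3069

8.3069


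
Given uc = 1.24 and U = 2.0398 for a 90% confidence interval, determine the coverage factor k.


k = U / uc
k = 2.0398 / 1.24
k = 1.645

1.645


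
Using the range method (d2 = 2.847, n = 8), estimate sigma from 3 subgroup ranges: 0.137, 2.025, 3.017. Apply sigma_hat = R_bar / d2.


R_bar = (0.137 + 2.025 + 3.017) / 3
R_bar = 5.179 / 3 = 1.7263333
sigma_hat = R_bar / d2 = 1.7263333 / 2.847 = 0.6064

0.6064


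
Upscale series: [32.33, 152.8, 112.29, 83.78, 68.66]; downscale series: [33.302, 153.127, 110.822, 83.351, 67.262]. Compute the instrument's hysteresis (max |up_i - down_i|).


|32.33 - 33.302| = 0.9720
|152.8 - 153.127| = 0.3270
|112.29 - 110.822| = 1.4680
|83.78 - 83.351| = 0.4290
|68.66 - 67.262| = 1.3980
hysteresis = max(diffs) = 1.4680

1.4680


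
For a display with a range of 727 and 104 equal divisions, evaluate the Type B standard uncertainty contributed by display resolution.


resolution = range / divisions
resolution = 727 / 104 = 6.9903846
u_res = resolution / (2*sqrt(3))
u_res = 6.9903846 / 3.4641016
u_res = 2.0180

2.0180


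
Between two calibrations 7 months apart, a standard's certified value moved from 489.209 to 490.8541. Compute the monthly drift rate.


rate = (v2 - v1) / months
= (490.8541 - 489.209) / 7
= 1.6451 / 7
= 0.2350

0.2350


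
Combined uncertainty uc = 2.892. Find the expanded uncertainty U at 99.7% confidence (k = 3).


U = k * uc
U = 3 * 2.892
U = 8.6760

8.6760


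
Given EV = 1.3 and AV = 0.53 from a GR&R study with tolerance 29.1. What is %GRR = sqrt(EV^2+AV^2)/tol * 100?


GRR = sqrt(EV^2 + AV^2) = sqrt(1.3^2 + 0.53^2) = 1.4038875
%GRR = GRR / tol * 100 = 1.4038875 / 29.1 * 100
%GRR = 4.8244

4.8244


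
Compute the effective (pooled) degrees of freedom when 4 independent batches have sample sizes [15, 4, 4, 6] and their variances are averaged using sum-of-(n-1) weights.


nu = sum_i (n_i - 1)
nu = ((15 - 1) + (4 - 1) + (4 - 1) + (6 - 1))
nu = 14 + 3 + 3 + 5
nu = 25

25


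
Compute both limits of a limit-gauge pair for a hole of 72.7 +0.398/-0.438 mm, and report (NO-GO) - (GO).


GO = nominal - lower_tol (smallest hole = maximum material condition)
GO = 72.7 - 0.438 = 72.262
NO-GO = nominal + upper_tol (largest hole = least material condition)
NO-GO = 72.7 + 0.398 = 73.098
spread = NO-GO - GO = 73.098 - 72.262 = 0.8360

0.8360


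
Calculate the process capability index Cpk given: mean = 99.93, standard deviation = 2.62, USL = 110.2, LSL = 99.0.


Cpu = (USL - mean) / (3*sigma) = (110.2 - 99.93) / (3*2.62) = 1.3066
Cpl = (mean - LSL) / (3*sigma) = (99.93 - 99.0) / (3*2.62) = 0.1183
Cpk = min(Cpu, Cpl) = 0.1183

0.1183


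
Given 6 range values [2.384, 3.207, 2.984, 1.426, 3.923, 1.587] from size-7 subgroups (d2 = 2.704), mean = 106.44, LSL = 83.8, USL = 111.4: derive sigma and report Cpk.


R_bar = (2.384 + 3.207 + 2.984 + 1.426 + 3.923 + 1.587) / 6 = 2.5851667
sigma = R_bar / d2 = 2.5851667 / 2.704 = 0.95605277
Cp = (USL - LSL)/(6*sigma) = (111.4 - 83.8)/(6*0.95605277) = 4.8114
Cpu = (111.4 - 106.44)/(3*0.95605277) = 1.7293
Cpl = (106.44 - 83.8)/(3*0.95605277) = 7.8936
Cpk = min(Cpu, Cpl) = 1.7293

1.7293


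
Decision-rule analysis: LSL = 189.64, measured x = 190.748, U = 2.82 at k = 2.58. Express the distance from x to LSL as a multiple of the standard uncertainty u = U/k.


u = U / k = 2.82 / 2.58 = 1.0930233
margin = |LSL - x| = |189.64 - 190.748| = 1.108
z = margin / u = 1.108 / 1.0930233
z = 1.0137

1.0137


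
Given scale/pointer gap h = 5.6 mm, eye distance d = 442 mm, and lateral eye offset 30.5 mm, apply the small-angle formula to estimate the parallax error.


error = h * offset / d
= 5.6 * 30.5 / 442
= 0.3864

0.3864


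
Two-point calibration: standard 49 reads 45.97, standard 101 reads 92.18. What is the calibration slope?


slope = (y2 - y1) / (x2 - x1)
= (92.18 - 45.97) / (101 - 49)
= 46.2100 / 52
= 0.8887

0.8887


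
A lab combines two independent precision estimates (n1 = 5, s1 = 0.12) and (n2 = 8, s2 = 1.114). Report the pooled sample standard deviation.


s_p = sqrt(((n1-1)*s1^2 + (n2-1)*s2^2) / (n1+n2-2))
numerator = (5-1)*0.12^2 + (8-1)*1.114^2 = 0.0576 + 8.686972 = 8.744572
denominator = 5 + 8 - 2 = 11
s_p^2 = 8.744572 / 11 = 0.79496109
s_p = sqrt(0.79496109) = 0.8916

0.8916


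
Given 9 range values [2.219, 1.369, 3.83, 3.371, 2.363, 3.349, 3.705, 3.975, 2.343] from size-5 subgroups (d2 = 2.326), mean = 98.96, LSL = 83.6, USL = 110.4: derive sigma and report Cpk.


R_bar = (2.219 + 1.369 + 3.83 + 3.371 + 2.363 + 3.349 + 3.705 + 3.975 + 2.343) / 9 = 2.9471111
sigma = R_bar / d2 = 2.9471111 / 2.326 = 1.2670297
Cp = (USL - LSL)/(6*sigma) = (110.4 - 83.6)/(6*1.2670297) = 3.5253
Cpu = (110.4 - 98.96)/(3*1.2670297) = 3.0097
Cpl = (98.96 - 83.6)/(3*1.2670297) = 4.0409
Cpk = min(Cpu, Cpl) = 3.0097

3.0097


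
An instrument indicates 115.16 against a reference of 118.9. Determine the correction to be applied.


Correction = standard - reading
= 118.9 - 115.16
= 3.7400

3.7400


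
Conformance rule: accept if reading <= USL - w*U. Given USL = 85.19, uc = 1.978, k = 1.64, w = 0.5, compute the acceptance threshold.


U = k * uc = 1.64 * 1.978 = 3.24392
guard band g = w * U = 0.5 * 3.24392 = 1.62196
AL = USL - g = 85.19 - 1.62196
AL = 83.5680

83.5680


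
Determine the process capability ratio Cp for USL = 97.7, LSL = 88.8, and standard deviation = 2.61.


Cp = (USL - LSL) / (6 * sigma)
= (97.7 - 88.8) / (6 * 2.61)
= 8.9000 / 15.6600
= 0.5683

0.5683


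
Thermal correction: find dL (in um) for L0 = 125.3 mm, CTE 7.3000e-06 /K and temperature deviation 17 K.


dL = L * alpha * dT
= 125.3 * 7.3000e-06 * 17
= 0.0155497 mm
dL_um = 0.0155497 * 1000 = 15.5497 um

15.5497


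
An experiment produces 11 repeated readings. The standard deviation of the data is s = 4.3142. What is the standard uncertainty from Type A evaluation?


u_A = s / sqrt(n)
u_A = 4.3142 / sqrt(11)
u_A = 4.3142 / 3.3166248
u_A = 1.3008

1.3008


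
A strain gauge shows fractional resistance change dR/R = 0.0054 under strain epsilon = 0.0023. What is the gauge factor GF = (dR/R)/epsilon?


GF = (dR/R) / epsilon
= 0.0054 / 0.0023
= 2.3478

2.3478


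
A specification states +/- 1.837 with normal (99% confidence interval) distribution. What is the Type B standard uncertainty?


u_B = half_width / 2.576
u_B = 1.837 / 2.576
u_B = 0.7131

0.7131


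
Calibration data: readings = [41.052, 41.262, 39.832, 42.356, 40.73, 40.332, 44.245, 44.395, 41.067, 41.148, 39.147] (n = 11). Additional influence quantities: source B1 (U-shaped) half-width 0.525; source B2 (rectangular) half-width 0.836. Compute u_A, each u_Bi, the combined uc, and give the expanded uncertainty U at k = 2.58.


mean = (41.052 + 41.262 + 39.832 + 42.356 + 40.73 + 40.332 + 44.245 + 44.395 + 41.067 + 41.148 + 39.147) / 11 = 41.41509091
s = sqrt(sum((x - mean)^2)/(n-1)) = 1.6557228
u_A = s / sqrt(n) = 1.6557228 / sqrt(11) = 0.49921921
u_B1 = 0.525 / sqrt(2) = 0.37123106
u_B2 = 0.836 / sqrt(3) = 0.48266483
uc = sqrt(0.49921921^2 + 0.37123106^2 + 0.48266483^2) = 0.7873993
U = k * uc = 2.58 * 0.7873993
U = 2.0315

2.0315


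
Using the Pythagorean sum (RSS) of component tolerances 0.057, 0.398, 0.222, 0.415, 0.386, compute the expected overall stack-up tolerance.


RSS = sqrt(0.057^2 + 0.398^2 + 0.222^2 + 0.415^2 + 0.386^2)
= sqrt(0.532158)
= 0.7295

0.7295


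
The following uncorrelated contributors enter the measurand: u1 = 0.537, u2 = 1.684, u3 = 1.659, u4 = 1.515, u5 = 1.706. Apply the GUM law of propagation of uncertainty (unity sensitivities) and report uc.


uc = sqrt(0.537^2 + 1.684^2 + 1.659^2 + 1.515^2 + 1.706^2)
uc = sqrt(11.082167)
uc = 3.3290

3.3290


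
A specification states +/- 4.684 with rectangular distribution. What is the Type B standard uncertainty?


u_B = half_width / sqrt(3)
u_B = 4.684 / 1.7320508
u_B = 2.7043

2.7043


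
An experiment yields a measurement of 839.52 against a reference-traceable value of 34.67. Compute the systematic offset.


Systematic error = measured - true
= 839.52 - 34.67
= 804.8500

804.8500


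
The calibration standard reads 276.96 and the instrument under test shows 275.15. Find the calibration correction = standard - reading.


Correction = standard - reading
= 276.96 - 275.15
= 1.8100

1.8100


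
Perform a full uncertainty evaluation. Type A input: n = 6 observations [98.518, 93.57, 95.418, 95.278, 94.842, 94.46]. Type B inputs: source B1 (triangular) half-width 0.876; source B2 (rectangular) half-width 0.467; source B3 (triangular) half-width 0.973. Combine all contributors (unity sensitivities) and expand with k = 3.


mean = (98.518 + 93.57 + 95.418 + 95.278 + 94.842 + 94.46) / 6 = 95.34766667
s = sqrt(sum((x - mean)^2)/(n-1)) = 1.6890567
u_A = s / sqrt(n) = 1.6890567 / sqrt(6) = 0.68955451
u_B1 = 0.876 / sqrt(6) = 0.3576255
u_B2 = 0.467 / sqrt(3) = 0.26962258
u_B3 = 0.973 / sqrt(6) = 0.39722559
uc = sqrt(0.68955451^2 + 0.3576255^2 + 0.26962258^2 + 0.39722559^2) = 0.9131626
U = k * uc = 3 * 0.9131626
U = 2.7395

2.7395


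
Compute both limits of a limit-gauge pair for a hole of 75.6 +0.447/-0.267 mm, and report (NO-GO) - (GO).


GO = nominal - lower_tol (smallest hole = maximum material condition)
GO = 75.6 - 0.267 = 75.333
NO-GO = nominal + upper_tol (largest hole = least material condition)
NO-GO = 75.6 + 0.447 = 76.047
spread = NO-GO - GO = 76.047 - 75.333 = 0.7140

0.7140


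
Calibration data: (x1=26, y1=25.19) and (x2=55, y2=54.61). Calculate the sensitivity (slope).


slope = (y2 - y1) / (x2 - x1)
= (54.61 - 25.19) / (55 - 26)
= 29.4200 / 29
= 1.0145

1.0145


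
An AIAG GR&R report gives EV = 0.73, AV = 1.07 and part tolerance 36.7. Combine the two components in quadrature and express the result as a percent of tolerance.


GRR = sqrt(EV^2 + AV^2) = sqrt(0.73^2 + 1.07^2) = 1.2952992
%GRR = GRR / tol * 100 = 1.2952992 / 36.7 * 100
%GRR = 3.5294

3.5294


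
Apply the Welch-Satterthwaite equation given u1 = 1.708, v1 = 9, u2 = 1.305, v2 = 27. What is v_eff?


uc = sqrt(u1^2 + u2^2) = sqrt(1.708^2 + 1.305^2) = 2.1494858
v_eff = uc^4 / (u1^4/v1 + u2^4/v2)
= 2.1494858^4 / (1.708^4/9 + 1.305^4/27)
= 21.347072 / 1.0530216
v_eff = 20.2722

20.2722


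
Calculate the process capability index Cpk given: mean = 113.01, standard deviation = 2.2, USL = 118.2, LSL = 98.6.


Cpu = (USL - mean) / (3*sigma) = (118.2 - 113.01) / (3*2.2) = 0.7864
Cpl = (mean - LSL) / (3*sigma) = (113.01 - 98.6) / (3*2.2) = 2.1833
Cpk = min(Cpu, Cpl) = 0.7864

0.7864


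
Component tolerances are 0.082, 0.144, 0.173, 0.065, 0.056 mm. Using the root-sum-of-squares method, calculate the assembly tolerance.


RSS = sqrt(0.082^2 + 0.144^2 + 0.173^2 + 0.065^2 + 0.056^2)
= sqrt(0.06475)
= 0.2545

0.2545


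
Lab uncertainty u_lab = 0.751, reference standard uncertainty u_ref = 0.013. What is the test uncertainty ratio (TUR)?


TUR = u_lab / u_ref
= 0.751 / 0.013
= 57.7692

57.7692


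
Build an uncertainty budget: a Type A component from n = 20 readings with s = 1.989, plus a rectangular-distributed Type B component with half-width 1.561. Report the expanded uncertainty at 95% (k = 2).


u_A = s / sqrt(n) = 1.989 / sqrt(20) = 0.44475392
u_B = half_width / sqrt(3) = 1.561 / sqrt(3) = 0.90124377
uc = sqrt(u_A^2 + u_B^2) = sqrt(0.44475392^2 + 0.90124377^2) = 1.0050106
U = k * uc = 2 * 1.0050106
U = 2.0100

2.0100


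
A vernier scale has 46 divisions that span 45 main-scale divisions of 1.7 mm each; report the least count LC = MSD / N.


LC = MSD / n_div
= 1.7 / 46
= 0.0370

0.0370


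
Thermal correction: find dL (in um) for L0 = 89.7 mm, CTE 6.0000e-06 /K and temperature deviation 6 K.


dL = L * alpha * dT
= 89.7 * 6.0000e-06 * 6
= 0.0032292 mm
dL_um = 0.0032292 * 1000 = 3.2292 um

3.2292


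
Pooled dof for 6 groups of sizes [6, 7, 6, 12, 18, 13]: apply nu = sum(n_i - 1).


nu = sum_i (n_i - 1)
nu = ((6 - 1) + (7 - 1) + (6 - 1) + (12 - 1) + (18 - 1) + (13 - 1))
nu = 5 + 6 + 5 + 11 + 17 + 12
nu = 56

56


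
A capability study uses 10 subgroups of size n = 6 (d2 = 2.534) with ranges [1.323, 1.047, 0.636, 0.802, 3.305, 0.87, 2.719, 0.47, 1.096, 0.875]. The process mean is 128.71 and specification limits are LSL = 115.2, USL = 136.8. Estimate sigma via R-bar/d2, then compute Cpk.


R_bar = (1.323 + 1.047 + 0.636 + 0.802 + 3.305 + 0.87 + 2.719 + 0.47 + 1.096 + 0.875) / 10 = 1.3143
sigma = R_bar / d2 = 1.3143 / 2.534 = 0.51866614
Cp = (USL - LSL)/(6*sigma) = (136.8 - 115.2)/(6*0.51866614) = 6.9409
Cpu = (136.8 - 128.71)/(3*0.51866614) = 5.1992
Cpl = (128.71 - 115.2)/(3*0.51866614) = 8.6825
Cpk = min(Cpu, Cpl) = 5.1992

5.1992


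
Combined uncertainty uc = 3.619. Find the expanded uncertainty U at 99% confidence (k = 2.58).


U = k * uc
U = 2.58 * 3.619
U = 9.3370

9.3370


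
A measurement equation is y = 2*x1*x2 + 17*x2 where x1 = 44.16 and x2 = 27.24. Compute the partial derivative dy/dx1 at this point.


y = 2*x1*x2 + 17*x2
dy/dx1 = 2*x2
Evaluate at x2 = 27.24: c1 = 2 * 27.24
c1 = 54.4800

54.4800


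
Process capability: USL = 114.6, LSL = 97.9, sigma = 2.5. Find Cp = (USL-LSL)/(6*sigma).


Cp = (USL - LSL) / (6 * sigma)
= (114.6 - 97.9) / (6 * 2.5)
= 16.7000 / 15.0000
= 1.1133

1.1133


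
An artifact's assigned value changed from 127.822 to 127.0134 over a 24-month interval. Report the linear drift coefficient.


rate = (v2 - v1) / months
= (127.0134 - 127.822) / 24
= -0.8086 / 24
= -0.0337

-0.0337


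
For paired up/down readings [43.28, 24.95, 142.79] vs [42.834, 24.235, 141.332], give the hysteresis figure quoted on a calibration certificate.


|43.28 - 42.834| = 0.4460
|24.95 - 24.235| = 0.7150
|142.79 - 141.332| = 1.4580
hysteresis = max(diffs) = 1.4580

1.4580


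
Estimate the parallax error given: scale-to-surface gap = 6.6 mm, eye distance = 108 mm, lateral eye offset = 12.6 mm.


error = h * offset / d
= 6.6 * 12.6 / 108
= 0.7700

0.7700


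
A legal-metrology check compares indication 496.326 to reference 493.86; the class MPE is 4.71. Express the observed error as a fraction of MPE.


e = indication - reference = 496.326 - 493.86 = 2.4660
|e| = 2.4660
ratio = |e| / MPE = 2.4660 / 4.71
ratio = 0.5236

0.5236


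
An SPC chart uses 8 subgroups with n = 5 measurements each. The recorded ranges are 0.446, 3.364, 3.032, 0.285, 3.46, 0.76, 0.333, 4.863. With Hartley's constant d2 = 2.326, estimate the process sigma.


R_bar = (0.446 + 3.364 + 3.032 + 0.285 + 3.46 + 0.76 + 0.333 + 4.863) / 8
R_bar = 16.543 / 8 = 2.067875
sigma_hat = R_bar / d2 = 2.067875 / 2.326 = 0.8890

0.8890


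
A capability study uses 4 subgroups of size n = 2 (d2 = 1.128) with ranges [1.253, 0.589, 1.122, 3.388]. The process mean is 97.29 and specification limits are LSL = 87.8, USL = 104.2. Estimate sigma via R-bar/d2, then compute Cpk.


R_bar = (1.253 + 0.589 + 1.122 + 3.388) / 4 = 1.588
sigma = R_bar / d2 = 1.588 / 1.128 = 1.4078014
Cp = (USL - LSL)/(6*sigma) = (104.2 - 87.8)/(6*1.4078014) = 1.9416
Cpu = (104.2 - 97.29)/(3*1.4078014) = 1.6361
Cpl = (97.29 - 87.8)/(3*1.4078014) = 2.2470
Cpk = min(Cpu, Cpl) = 1.6361

1.6361


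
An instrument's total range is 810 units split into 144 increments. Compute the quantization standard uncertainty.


resolution = range / divisions
resolution = 810 / 144 = 5.625
u_res = resolution / (2*sqrt(3))
u_res = 5.625 / 3.4641016
u_res = 1.6238

1.6238


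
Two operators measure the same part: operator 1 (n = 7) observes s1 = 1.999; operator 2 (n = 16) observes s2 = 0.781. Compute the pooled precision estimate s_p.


s_p = sqrt(((n1-1)*s1^2 + (n2-1)*s2^2) / (n1+n2-2))
numerator = (7-1)*1.999^2 + (16-1)*0.781^2 = 23.976006 + 9.149415 = 33.125421
denominator = 7 + 16 - 2 = 21
s_p^2 = 33.125421 / 21 = 1.577401
s_p = sqrt(1.577401) = 1.2559

1.2559


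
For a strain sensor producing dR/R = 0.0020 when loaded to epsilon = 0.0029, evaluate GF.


GF = (dR/R) / epsilon
= 0.0020 / 0.0029
= 0.6897

0.6897


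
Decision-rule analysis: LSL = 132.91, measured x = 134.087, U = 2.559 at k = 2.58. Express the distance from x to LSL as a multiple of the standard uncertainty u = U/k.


u = U / k = 2.559 / 2.58 = 0.99186047
margin = |LSL - x| = |132.91 - 134.087| = 1.177
z = margin / u = 1.177 / 0.99186047
z = 1.1867

1.1867


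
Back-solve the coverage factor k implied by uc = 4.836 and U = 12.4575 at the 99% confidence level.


k = U / uc
k = 12.4575 / 4.836
k = 2.576

2.576


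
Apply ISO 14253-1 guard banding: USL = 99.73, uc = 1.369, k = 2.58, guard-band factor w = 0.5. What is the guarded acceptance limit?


U = k * uc = 2.58 * 1.369 = 3.53202
guard band g = w * U = 0.5 * 3.53202 = 1.76601
AL = USL - g = 99.73 - 1.76601
AL = 97.9640

97.9640


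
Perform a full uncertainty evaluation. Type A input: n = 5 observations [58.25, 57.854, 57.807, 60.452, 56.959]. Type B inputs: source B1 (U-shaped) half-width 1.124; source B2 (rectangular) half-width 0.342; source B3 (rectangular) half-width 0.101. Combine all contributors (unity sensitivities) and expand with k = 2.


mean = (58.25 + 57.854 + 57.807 + 60.452 + 56.959) / 5 = 58.2644
s = sqrt(sum((x - mean)^2)/(n-1)) = 1.310297
u_A = s / sqrt(n) = 1.310297 / sqrt(5) = 0.58598263
u_B1 = 1.124 / sqrt(2) = 0.79478802
u_B2 = 0.342 / sqrt(3) = 0.19745379
u_B3 = 0.101 / sqrt(3) = 0.058312377
uc = sqrt(0.58598263^2 + 0.79478802^2 + 0.19745379^2 + 0.058312377^2) = 1.0086882
U = k * uc = 2 * 1.0086882
U = 2.0174

2.0174


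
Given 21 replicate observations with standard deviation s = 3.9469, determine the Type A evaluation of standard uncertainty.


u_A = s / sqrt(n)
u_A = 3.9469 / sqrt(21)
u_A = 3.9469 / 4.5825757
u_A = 0.8613

0.8613


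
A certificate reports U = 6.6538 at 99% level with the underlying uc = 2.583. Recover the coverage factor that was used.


k = U / uc
k = 6.6538 / 2.583
k = 2.576

2.576


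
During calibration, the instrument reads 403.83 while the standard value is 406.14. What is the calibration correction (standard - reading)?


Correction = standard - reading
= 406.14 - 403.83
= 2.3100

2.3100


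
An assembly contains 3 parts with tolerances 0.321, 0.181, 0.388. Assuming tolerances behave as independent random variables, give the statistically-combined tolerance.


RSS = sqrt(0.321^2 + 0.181^2 + 0.388^2)
= sqrt(0.286346)
= 0.5351

0.5351


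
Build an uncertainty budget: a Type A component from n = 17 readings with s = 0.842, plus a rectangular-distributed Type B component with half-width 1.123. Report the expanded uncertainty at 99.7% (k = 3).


u_A = s / sqrt(n) = 0.842 / sqrt(17) = 0.204215
u_B = half_width / sqrt(3) = 1.123 / sqrt(3) = 0.64836435
uc = sqrt(u_A^2 + u_B^2) = sqrt(0.204215^2 + 0.64836435^2) = 0.67976474
U = k * uc = 3 * 0.67976474
U = 2.0393

2.0393


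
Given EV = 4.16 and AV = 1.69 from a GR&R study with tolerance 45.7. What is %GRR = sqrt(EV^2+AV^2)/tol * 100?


GRR = sqrt(EV^2 + AV^2) = sqrt(4.16^2 + 1.69^2) = 4.4901782
%GRR = GRR / tol * 100 = 4.4901782 / 45.7 * 100
%GRR = 9.8253

9.8253


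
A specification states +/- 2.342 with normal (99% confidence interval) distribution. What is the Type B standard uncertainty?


u_B = half_width / 2.576
u_B = 2.342 / 2.576
u_B = 0.9092

0.9092


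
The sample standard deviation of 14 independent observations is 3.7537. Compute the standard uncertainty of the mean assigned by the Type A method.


u_A = s / sqrt(n)
u_A = 3.7537 / sqrt(14)
u_A = 3.7537 / 3.7416574
u_A = 1.0032

1.0032


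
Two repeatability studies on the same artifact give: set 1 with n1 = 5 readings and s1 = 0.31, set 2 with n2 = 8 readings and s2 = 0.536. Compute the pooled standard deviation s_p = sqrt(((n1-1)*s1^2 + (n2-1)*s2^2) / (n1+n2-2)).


s_p = sqrt(((n1-1)*s1^2 + (n2-1)*s2^2) / (n1+n2-2))
numerator = (5-1)*0.31^2 + (8-1)*0.536^2 = 0.3844 + 2.011072 = 2.395472
denominator = 5 + 8 - 2 = 11
s_p^2 = 2.395472 / 11 = 0.21777018
s_p = sqrt(0.21777018) = 0.4667

0.4667


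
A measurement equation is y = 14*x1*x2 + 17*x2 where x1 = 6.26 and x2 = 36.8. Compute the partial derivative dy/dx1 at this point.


y = 14*x1*x2 + 17*x2
dy/dx1 = 14*x2
Evaluate at x2 = 36.8: c1 = 14 * 36.8
c1 = 515.2000

515.2000


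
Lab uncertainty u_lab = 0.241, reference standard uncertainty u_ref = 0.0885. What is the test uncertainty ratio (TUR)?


TUR = u_lab / u_ref
= 0.241 / 0.0885
= 2.7232

2.7232


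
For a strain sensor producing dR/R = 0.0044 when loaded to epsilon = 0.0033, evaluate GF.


GF = (dR/R) / epsilon
= 0.0044 / 0.0033
= 1.3333

1.3333


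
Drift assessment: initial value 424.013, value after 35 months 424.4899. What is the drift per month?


rate = (v2 - v1) / months
= (424.4899 - 424.013) / 35
= 0.4769 / 35
= 0.0136

0.0136


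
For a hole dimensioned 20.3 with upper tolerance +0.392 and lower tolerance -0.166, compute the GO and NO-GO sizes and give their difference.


GO = nominal - lower_tol (smallest hole = maximum material condition)
GO = 20.3 - 0.166 = 20.134
NO-GO = nominal + upper_tol (largest hole = least material condition)
NO-GO = 20.3 + 0.392 = 20.692
spread = NO-GO - GO = 20.692 - 20.134 = 0.5580

0.5580


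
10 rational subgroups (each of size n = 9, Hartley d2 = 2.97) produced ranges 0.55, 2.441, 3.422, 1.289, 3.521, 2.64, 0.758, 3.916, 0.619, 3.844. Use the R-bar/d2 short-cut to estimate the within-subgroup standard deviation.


R_bar = (0.55 + 2.441 + 3.422 + 1.289 + 3.521 + 2.64 + 0.758 + 3.916 + 0.619 + 3.844) / 10
R_bar = 23.0 / 10 = 2.3
sigma_hat = R_bar / d2 = 2.3 / 2.97 = 0.7744

0.7744


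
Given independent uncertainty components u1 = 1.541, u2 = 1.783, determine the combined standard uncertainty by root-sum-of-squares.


uc = sqrt(1.541^2 + 1.783^2)
uc = sqrt(5.55377)
uc = 2.3566

2.3566


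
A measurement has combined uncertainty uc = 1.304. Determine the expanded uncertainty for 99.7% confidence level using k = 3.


U = k * uc
U = 3 * 1.304
U = 3.9120

3.9120


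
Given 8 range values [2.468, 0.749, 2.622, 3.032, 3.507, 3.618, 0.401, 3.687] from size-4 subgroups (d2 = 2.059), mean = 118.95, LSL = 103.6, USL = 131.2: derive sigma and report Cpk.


R_bar = (2.468 + 0.749 + 2.622 + 3.032 + 3.507 + 3.618 + 0.401 + 3.687) / 8 = 2.5105
sigma = R_bar / d2 = 2.5105 / 2.059 = 1.2192812
Cp = (USL - LSL)/(6*sigma) = (131.2 - 103.6)/(6*1.2192812) = 3.7727
Cpu = (131.2 - 118.95)/(3*1.2192812) = 3.3490
Cpl = (118.95 - 103.6)/(3*1.2192812) = 4.1965
Cpk = min(Cpu, Cpl) = 3.3490

3.3490


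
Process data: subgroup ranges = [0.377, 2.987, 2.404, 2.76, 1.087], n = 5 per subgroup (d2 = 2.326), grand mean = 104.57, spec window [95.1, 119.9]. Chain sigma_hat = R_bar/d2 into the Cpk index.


R_bar = (0.377 + 2.987 + 2.404 + 2.76 + 1.087) / 5 = 1.923
sigma = R_bar / d2 = 1.923 / 2.326 = 0.82674119
Cp = (USL - LSL)/(6*sigma) = (119.9 - 95.1)/(6*0.82674119) = 4.9995
Cpu = (119.9 - 104.57)/(3*0.82674119) = 6.1809
Cpl = (104.57 - 95.1)/(3*0.82674119) = 3.8182
Cpk = min(Cpu, Cpl) = 3.8182

3.8182


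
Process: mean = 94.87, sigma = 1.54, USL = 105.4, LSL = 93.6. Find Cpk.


Cpu = (USL - mean) / (3*sigma) = (105.4 - 94.87) / (3*1.54) = 2.2792
Cpl = (mean - LSL) / (3*sigma) = (94.87 - 93.6) / (3*1.54) = 0.2749
Cpk = min(Cpu, Cpl) = 0.2749

0.2749


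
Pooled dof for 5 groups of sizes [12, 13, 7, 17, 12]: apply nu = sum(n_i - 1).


nu = sum_i (n_i - 1)
nu = ((12 - 1) + (13 - 1) + (7 - 1) + (17 - 1) + (12 - 1))
nu = 11 + 12 + 6 + 16 + 11
nu = 56

56


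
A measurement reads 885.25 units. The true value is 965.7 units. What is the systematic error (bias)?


Systematic error = measured - true
= 885.25 - 965.7
= -80.4500

-80.4500


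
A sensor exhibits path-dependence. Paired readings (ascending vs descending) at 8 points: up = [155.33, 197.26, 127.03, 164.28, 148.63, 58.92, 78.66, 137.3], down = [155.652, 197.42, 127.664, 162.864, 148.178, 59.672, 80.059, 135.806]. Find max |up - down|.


|155.33 - 155.652| = 0.3220
|197.26 - 197.42| = 0.1600
|127.03 - 127.664| = 0.6340
|164.28 - 162.864| = 1.4160
|148.63 - 148.178| = 0.4520
|58.92 - 59.672| = 0.7520
|78.66 - 80.059| = 1.3990
|137.3 - 135.806| = 1.4940
hysteresis = max(diffs) = 1.4940

1.4940


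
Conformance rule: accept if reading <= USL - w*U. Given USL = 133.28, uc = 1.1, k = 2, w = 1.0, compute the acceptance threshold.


U = k * uc = 2 * 1.1 = 2.2
guard band g = w * U = 1.0 * 2.2 = 2.2
AL = USL - g = 133.28 - 2.2
AL = 131.0800

131.0800


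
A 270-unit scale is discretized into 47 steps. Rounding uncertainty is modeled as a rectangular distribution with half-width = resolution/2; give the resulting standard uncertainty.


resolution = range / divisions
resolution = 270 / 47 = 5.7446809
u_res = resolution / (2*sqrt(3))
u_res = 5.7446809 / 3.4641016
u_res = 1.6583

1.6583


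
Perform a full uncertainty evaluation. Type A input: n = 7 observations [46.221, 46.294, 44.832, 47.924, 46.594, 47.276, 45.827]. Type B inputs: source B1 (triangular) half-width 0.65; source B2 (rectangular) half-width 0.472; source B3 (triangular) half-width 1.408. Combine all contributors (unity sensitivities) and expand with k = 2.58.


mean = (46.221 + 46.294 + 44.832 + 47.924 + 46.594 + 47.276 + 45.827) / 7 = 46.424
s = sqrt(sum((x - mean)^2)/(n-1)) = 0.99614139
u_A = s / sqrt(n) = 0.99614139 / sqrt(7) = 0.37650606
u_B1 = 0.65 / sqrt(6) = 0.26536139
u_B2 = 0.472 / sqrt(3) = 0.27250933
u_B3 = 1.408 / sqrt(6) = 0.57481359
uc = sqrt(0.37650606^2 + 0.26536139^2 + 0.27250933^2 + 0.57481359^2) = 0.78539511
U = k * uc = 2.58 * 0.78539511
U = 2.0263

2.0263


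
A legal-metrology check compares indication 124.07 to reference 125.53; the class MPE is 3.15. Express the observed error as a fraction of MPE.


e = indication - reference = 124.07 - 125.53 = -1.4600
|e| = 1.4600
ratio = |e| / MPE = 1.4600 / 3.15
ratio = 0.4635

0.4635


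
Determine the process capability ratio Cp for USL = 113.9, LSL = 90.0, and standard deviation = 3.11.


Cp = (USL - LSL) / (6 * sigma)
= (113.9 - 90.0) / (6 * 3.11)
= 23.9000 / 18.6600
= 1.2808

1.2808


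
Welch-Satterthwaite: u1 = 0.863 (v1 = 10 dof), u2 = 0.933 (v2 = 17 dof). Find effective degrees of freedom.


uc = sqrt(u1^2 + u2^2) = sqrt(0.863^2 + 0.933^2) = 1.270928
v_eff = uc^4 / (u1^4/v1 + u2^4/v2)
= 1.270928^4 / (0.863^4/10 + 0.933^4/17)
= 2.6090583 / 0.10004168
v_eff = 26.0797

26.0797


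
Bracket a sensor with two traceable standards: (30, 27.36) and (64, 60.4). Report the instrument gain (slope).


slope = (y2 - y1) / (x2 - x1)
= (60.4 - 27.36) / (64 - 30)
= 33.0400 / 34
= 0.9718

0.9718


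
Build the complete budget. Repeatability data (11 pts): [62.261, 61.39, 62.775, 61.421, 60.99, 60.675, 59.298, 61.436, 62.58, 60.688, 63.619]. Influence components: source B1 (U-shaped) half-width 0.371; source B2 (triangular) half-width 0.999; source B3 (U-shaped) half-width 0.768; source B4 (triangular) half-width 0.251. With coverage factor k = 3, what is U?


mean = (62.261 + 61.39 + 62.775 + 61.421 + 60.99 + 60.675 + 59.298 + 61.436 + 62.58 + 60.688 + 63.619) / 11 = 61.55754545
s = sqrt(sum((x - mean)^2)/(n-1)) = 1.1956668
u_A = s / sqrt(n) = 1.1956668 / sqrt(11) = 0.3605071
u_B1 = 0.371 / sqrt(2) = 0.26233662
u_B2 = 0.999 / sqrt(6) = 0.40784004
u_B3 = 0.768 / sqrt(2) = 0.54305801
u_B4 = 0.251 / sqrt(6) = 0.10247032
uc = sqrt(0.3605071^2 + 0.26233662^2 + 0.40784004^2 + 0.54305801^2 + 0.10247032^2) = 0.8188599
U = k * uc = 3 * 0.8188599
U = 2.4566

2.4566


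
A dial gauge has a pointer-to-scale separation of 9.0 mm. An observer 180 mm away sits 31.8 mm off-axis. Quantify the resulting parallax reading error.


error = h * offset / d
= 9.0 * 31.8 / 180
= 1.5900

1.5900


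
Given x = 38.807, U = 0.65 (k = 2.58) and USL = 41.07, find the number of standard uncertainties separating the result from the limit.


u = U / k = 0.65 / 2.58 = 0.25193798
margin = |USL - x| = |41.07 - 38.807| = 2.263
z = margin / u = 2.263 / 0.25193798
z = 8.9824

8.9824


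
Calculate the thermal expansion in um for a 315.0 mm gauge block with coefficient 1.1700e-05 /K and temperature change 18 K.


dL = L * alpha * dT
= 315.0 * 1.1700e-05 * 18
= 0.0663390 mm
dL_um = 0.0663390 * 1000 = 66.3390 um

66.3390


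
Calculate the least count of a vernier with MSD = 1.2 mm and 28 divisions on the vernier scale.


LC = MSD / n_div
= 1.2 / 28
= 0.0429

0.0429


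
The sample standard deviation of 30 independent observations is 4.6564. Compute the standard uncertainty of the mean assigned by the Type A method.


u_A = s / sqrt(n)
u_A = 4.6564 / sqrt(30)
u_A = 4.6564 / 5.4772256
u_A = 0.8501

0.8501


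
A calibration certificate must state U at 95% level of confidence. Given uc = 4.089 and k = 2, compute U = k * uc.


U = k * uc
U = 2 * 4.089
U = 8.1780

8.1780


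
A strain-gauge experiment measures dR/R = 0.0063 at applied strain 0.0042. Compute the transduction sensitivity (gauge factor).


GF = (dR/R) / epsilon
= 0.0063 / 0.0042
= 1.5000

1.5000


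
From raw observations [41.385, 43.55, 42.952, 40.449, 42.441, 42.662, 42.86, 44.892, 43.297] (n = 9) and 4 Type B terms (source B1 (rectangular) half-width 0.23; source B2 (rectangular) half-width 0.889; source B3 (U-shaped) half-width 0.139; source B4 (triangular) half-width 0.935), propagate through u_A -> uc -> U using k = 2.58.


mean = (41.385 + 43.55 + 42.952 + 40.449 + 42.441 + 42.662 + 42.86 + 44.892 + 43.297) / 9 = 42.72088889
s = sqrt(sum((x - mean)^2)/(n-1)) = 1.2665752
u_A = s / sqrt(n) = 1.2665752 / sqrt(9) = 0.42219173
u_B1 = 0.23 / sqrt(3) = 0.13279056
u_B2 = 0.889 / sqrt(3) = 0.51326439
u_B3 = 0.139 / sqrt(2) = 0.098287843
u_B4 = 0.935 / sqrt(6) = 0.38171215
uc = sqrt(0.42219173^2 + 0.13279056^2 + 0.51326439^2 + 0.098287843^2 + 0.38171215^2) = 0.78401798
U = k * uc = 2.58 * 0.78401798
U = 2.0228

2.0228


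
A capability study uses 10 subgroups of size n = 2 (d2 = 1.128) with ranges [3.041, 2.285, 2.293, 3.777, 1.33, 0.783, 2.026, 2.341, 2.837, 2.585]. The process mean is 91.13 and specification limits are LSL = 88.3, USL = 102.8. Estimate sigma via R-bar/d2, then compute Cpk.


R_bar = (3.041 + 2.285 + 2.293 + 3.777 + 1.33 + 0.783 + 2.026 + 2.341 + 2.837 + 2.585) / 10 = 2.3298
sigma = R_bar / d2 = 2.3298 / 1.128 = 2.0654255
Cp = (USL - LSL)/(6*sigma) = (102.8 - 88.3)/(6*2.0654255) = 1.1701
Cpu = (102.8 - 91.13)/(3*2.0654255) = 1.8834
Cpl = (91.13 - 88.3)/(3*2.0654255) = 0.4567
Cpk = min(Cpu, Cpl) = 0.4567

0.4567


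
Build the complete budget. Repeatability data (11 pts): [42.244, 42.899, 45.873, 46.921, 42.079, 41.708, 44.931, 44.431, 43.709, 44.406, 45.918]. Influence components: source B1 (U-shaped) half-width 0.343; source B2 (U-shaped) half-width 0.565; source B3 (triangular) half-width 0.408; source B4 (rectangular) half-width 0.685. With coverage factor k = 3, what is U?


mean = (42.244 + 42.899 + 45.873 + 46.921 + 42.079 + 41.708 + 44.931 + 44.431 + 43.709 + 44.406 + 45.918) / 11 = 44.10172727
s = sqrt(sum((x - mean)^2)/(n-1)) = 1.736276
u_A = s / sqrt(n) = 1.736276 / sqrt(11) = 0.52350691
u_B1 = 0.343 / sqrt(2) = 0.24253763
u_B2 = 0.565 / sqrt(2) = 0.39951533
u_B3 = 0.408 / sqrt(6) = 0.1665653
u_B4 = 0.685 / sqrt(3) = 0.39548493
uc = sqrt(0.52350691^2 + 0.24253763^2 + 0.39951533^2 + 0.1665653^2 + 0.39548493^2) = 0.82258666
U = k * uc = 3 * 0.82258666
U = 2.4678

2.4678


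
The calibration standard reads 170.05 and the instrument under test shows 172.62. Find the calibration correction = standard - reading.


Correction = standard - reading
= 170.05 - 172.62
= -2.5700

-2.5700


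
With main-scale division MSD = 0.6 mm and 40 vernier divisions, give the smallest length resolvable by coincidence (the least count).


LC = MSD / n_div
= 0.6 / 40
= 0.0150

0.0150


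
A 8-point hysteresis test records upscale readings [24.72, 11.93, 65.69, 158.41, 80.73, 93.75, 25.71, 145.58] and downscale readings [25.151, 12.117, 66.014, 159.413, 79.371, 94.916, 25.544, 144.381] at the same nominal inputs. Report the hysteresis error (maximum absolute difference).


|24.72 - 25.151| = 0.4310
|11.93 - 12.117| = 0.1870
|65.69 - 66.014| = 0.3240
|158.41 - 159.413| = 1.0030
|80.73 - 79.371| = 1.3590
|93.75 - 94.916| = 1.1660
|25.71 - 25.544| = 0.1660
|145.58 - 144.381| = 1.1990
hysteresis = max(diffs) = 1.3590

1.3590


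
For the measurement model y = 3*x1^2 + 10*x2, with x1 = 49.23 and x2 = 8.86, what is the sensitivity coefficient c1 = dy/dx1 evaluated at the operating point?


y = 3*x1^2 + 10*x2
dy/dx1 = 2*3*x1
Evaluate at x1 = 49.23: c1 = 6 * 49.23
c1 = 295.3800

295.3800


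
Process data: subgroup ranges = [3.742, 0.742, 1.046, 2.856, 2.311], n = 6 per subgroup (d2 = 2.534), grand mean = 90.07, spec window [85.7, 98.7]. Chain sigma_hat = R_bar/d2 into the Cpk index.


R_bar = (3.742 + 0.742 + 1.046 + 2.856 + 2.311) / 5 = 2.1394
sigma = R_bar / d2 = 2.1394 / 2.534 = 0.84427782
Cp = (USL - LSL)/(6*sigma) = (98.7 - 85.7)/(6*0.84427782) = 2.5663
Cpu = (98.7 - 90.07)/(3*0.84427782) = 3.4073
Cpl = (90.07 - 85.7)/(3*0.84427782) = 1.7253
Cpk = min(Cpu, Cpl) = 1.7253

1.7253


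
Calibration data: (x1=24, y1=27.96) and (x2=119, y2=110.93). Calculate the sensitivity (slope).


slope = (y2 - y1) / (x2 - x1)
= (110.93 - 27.96) / (119 - 24)
= 82.9700 / 95
= 0.8734

0.8734


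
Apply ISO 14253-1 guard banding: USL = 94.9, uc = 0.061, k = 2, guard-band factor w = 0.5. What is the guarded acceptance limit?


U = k * uc = 2 * 0.061 = 0.122
guard band g = w * U = 0.5 * 0.122 = 0.061
AL = USL - g = 94.9 - 0.061
AL = 94.8390

94.8390


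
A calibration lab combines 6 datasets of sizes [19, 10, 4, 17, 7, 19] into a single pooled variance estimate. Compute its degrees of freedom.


nu = sum_i (n_i - 1)
nu = ((19 - 1) + (10 - 1) + (4 - 1) + (17 - 1) + (7 - 1) + (19 - 1))
nu = 18 + 9 + 3 + 16 + 6 + 18
nu = 70

70


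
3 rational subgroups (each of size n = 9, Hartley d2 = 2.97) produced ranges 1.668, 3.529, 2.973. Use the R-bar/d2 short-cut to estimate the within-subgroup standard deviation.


R_bar = (1.668 + 3.529 + 2.973) / 3
R_bar = 8.17 / 3 = 2.7233333
sigma_hat = R_bar / d2 = 2.7233333 / 2.97 = 0.9169

0.9169


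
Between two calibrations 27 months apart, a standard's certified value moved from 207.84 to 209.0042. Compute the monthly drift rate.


rate = (v2 - v1) / months
= (209.0042 - 207.84) / 27
= 1.1642 / 27
= 0.0431

0.0431
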